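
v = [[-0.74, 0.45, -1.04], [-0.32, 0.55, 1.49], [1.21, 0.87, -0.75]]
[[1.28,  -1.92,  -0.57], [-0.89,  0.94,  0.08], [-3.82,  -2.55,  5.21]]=v @ [[-2.18, -0.14, 2.51], [-1.73, -1.68, 2.28], [-0.43, 1.22, -0.25]]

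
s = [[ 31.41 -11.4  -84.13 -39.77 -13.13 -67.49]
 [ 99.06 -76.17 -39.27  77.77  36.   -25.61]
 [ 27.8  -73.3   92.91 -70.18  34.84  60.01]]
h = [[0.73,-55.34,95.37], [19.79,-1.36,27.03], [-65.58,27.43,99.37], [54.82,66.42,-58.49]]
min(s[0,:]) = -84.13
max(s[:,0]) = 99.06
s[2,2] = 92.91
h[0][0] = 0.73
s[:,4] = [-13.13, 36.0, 34.84]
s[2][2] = 92.91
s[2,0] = 27.8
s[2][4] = 34.84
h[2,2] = 99.37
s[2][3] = -70.18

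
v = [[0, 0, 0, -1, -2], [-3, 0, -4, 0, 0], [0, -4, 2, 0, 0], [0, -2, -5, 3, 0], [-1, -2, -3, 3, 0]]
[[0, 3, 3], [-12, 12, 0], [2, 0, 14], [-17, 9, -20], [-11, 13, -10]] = v@[[0, -4, -4], [1, 0, -2], [3, 0, 3], [0, 3, -3], [0, -3, 0]]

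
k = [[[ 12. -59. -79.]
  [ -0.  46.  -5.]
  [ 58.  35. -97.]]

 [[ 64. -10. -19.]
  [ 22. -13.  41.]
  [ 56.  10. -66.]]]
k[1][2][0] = 56.0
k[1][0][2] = -19.0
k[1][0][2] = -19.0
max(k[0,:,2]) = -5.0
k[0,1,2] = -5.0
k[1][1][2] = 41.0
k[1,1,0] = 22.0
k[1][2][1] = 10.0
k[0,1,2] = -5.0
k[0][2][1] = 35.0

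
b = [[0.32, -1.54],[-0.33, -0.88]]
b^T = [[0.32, -0.33],  [-1.54, -0.88]]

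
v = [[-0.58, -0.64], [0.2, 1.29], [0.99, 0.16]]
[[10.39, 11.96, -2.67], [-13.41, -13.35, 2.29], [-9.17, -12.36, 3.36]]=v @[[-7.78, -11.09, 3.19], [-9.19, -8.63, 1.28]]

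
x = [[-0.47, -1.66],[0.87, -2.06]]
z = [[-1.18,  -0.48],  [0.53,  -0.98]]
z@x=[[0.14, 2.95], [-1.1, 1.14]]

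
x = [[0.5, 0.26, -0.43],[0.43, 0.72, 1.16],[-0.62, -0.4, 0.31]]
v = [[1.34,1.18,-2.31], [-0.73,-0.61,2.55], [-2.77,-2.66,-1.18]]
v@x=[[2.61, 2.12, 0.08], [-2.21, -1.65, 0.4], [-1.80, -2.16, -2.26]]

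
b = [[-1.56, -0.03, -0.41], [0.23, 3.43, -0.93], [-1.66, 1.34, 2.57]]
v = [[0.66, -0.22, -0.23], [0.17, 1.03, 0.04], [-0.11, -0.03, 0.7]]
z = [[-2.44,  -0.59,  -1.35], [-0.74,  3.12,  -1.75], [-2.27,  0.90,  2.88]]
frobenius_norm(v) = 1.46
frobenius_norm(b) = 5.14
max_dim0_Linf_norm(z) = 3.12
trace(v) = 2.39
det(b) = -18.19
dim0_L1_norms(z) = [5.45, 4.61, 5.98]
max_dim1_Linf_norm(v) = 1.03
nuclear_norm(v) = 2.44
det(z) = -38.03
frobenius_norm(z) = 5.98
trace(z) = 3.56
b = z @ v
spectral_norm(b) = 3.73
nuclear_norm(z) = 10.23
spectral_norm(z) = 3.81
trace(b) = 4.44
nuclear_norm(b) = 8.45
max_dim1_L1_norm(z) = 6.05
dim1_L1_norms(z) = [4.38, 5.61, 6.05]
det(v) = 0.48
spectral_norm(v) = 1.06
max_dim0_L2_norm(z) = 3.63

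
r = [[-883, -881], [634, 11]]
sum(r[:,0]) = -249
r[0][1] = -881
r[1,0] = 634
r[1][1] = 11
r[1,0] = 634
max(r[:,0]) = 634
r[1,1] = 11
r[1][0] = 634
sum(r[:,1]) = -870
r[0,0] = -883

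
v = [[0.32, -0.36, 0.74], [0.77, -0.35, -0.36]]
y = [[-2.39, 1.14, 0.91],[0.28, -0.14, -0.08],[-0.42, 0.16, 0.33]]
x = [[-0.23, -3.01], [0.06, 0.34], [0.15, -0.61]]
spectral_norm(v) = 0.96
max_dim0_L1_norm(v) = 1.1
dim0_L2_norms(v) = [0.83, 0.5, 0.82]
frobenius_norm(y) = 2.87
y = x @ v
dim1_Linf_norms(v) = [0.74, 0.77]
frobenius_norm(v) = 1.27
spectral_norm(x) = 3.10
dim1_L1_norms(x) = [3.24, 0.4, 0.76]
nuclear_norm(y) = 3.04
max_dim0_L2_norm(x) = 3.09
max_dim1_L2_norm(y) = 2.8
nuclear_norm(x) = 3.29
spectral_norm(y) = 2.87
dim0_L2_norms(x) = [0.28, 3.09]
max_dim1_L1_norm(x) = 3.24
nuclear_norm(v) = 1.80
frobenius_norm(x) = 3.10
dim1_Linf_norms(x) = [3.01, 0.34, 0.61]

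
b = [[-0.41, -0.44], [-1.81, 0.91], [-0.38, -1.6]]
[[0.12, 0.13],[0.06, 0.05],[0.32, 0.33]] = b @ [[-0.12, -0.12], [-0.17, -0.18]]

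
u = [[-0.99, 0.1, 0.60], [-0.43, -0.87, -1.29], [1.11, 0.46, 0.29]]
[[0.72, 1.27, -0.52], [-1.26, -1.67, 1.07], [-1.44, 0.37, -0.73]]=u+[[1.71, 1.17, -1.12], [-0.83, -0.80, 2.36], [-2.55, -0.09, -1.02]]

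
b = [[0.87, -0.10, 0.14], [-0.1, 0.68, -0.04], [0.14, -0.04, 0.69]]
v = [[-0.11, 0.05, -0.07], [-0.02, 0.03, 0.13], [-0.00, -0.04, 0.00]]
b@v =[[-0.09, 0.03, -0.07], [-0.00, 0.02, 0.10], [-0.01, -0.02, -0.02]]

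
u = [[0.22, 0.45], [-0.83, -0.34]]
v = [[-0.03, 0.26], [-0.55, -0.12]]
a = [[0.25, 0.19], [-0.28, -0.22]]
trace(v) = -0.15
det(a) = -0.00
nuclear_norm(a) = 0.48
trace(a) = 0.03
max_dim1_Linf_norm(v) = 0.55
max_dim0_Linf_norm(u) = 0.83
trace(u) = -0.12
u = a + v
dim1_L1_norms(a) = [0.44, 0.5]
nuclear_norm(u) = 1.29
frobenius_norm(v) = 0.62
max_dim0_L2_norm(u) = 0.86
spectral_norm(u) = 0.98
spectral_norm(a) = 0.47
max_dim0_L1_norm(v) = 0.58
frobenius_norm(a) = 0.47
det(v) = 0.15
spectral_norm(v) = 0.56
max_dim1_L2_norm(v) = 0.56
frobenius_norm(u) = 1.03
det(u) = 0.30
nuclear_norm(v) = 0.82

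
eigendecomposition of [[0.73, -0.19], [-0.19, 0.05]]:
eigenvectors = [[0.97, 0.25],[-0.25, 0.97]]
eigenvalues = [0.78, 0.0]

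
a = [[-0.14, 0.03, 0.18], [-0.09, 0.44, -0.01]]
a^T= [[-0.14, -0.09], [0.03, 0.44], [0.18, -0.01]]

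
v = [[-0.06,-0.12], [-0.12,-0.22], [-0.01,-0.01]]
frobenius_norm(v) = 0.28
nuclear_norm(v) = 0.29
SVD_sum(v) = [[-0.06, -0.12], [-0.12, -0.22], [-0.01, -0.01]] + [[0.00, -0.00], [-0.00, 0.00], [-0.0, 0.00]]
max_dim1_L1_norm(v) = 0.34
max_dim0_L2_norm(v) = 0.25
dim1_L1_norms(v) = [0.18, 0.34, 0.02]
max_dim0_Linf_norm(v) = 0.22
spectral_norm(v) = 0.28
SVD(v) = [[-0.47, 0.65], [-0.88, -0.31], [-0.05, -0.7]] @ diag([0.28454422737742774, 0.005880702864685489]) @ [[0.47, 0.88], [0.88, -0.47]]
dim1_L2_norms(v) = [0.13, 0.25, 0.01]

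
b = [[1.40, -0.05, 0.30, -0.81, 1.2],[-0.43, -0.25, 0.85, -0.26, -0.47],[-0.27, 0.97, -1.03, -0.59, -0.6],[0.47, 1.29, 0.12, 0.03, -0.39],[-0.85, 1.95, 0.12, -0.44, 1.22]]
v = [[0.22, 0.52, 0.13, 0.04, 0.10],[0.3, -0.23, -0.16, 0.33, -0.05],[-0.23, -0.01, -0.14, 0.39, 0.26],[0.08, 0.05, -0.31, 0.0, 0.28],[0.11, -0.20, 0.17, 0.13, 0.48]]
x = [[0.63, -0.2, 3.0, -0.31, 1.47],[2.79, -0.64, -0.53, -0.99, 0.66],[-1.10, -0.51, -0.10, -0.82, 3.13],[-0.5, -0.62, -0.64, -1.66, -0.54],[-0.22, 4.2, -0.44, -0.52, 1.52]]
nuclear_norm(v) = 2.58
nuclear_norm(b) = 8.35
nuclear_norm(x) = 16.21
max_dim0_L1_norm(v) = 1.17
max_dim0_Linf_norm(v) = 0.52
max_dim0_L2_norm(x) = 4.33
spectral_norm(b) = 2.76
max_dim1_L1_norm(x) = 6.9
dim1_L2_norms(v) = [0.59, 0.53, 0.54, 0.43, 0.57]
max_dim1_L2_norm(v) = 0.59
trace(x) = -0.25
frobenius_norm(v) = 1.20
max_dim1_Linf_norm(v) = 0.52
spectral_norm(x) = 4.71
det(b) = -8.05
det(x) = 263.05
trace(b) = 1.37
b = v @ x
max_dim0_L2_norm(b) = 2.54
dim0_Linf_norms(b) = [1.4, 1.95, 1.03, 0.81, 1.22]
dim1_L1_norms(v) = [1.01, 1.07, 1.03, 0.72, 1.09]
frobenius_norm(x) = 7.62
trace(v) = 0.33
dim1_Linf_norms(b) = [1.4, 0.85, 1.03, 1.29, 1.95]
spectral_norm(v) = 0.74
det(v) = -0.03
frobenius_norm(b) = 4.06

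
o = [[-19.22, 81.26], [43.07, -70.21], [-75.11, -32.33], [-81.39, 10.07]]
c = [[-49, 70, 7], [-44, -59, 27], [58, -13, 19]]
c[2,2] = 19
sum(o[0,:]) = 62.040000000000006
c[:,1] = [70, -59, -13]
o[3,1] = 10.07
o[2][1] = -32.33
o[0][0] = -19.22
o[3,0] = -81.39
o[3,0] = -81.39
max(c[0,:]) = 70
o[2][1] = -32.33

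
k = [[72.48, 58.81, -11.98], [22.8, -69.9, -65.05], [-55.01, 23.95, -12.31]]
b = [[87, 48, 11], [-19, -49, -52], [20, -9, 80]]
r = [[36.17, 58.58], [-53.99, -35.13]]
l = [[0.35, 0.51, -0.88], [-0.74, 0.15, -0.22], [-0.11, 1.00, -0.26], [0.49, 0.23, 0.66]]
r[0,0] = 36.17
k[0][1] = 58.81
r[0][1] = 58.58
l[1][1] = 0.147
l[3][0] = 0.489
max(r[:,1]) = 58.58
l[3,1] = 0.234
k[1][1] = -69.9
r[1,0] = -53.99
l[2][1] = 0.998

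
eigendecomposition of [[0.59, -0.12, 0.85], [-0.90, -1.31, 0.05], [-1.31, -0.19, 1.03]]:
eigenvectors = [[0.11-0.61j, 0.11+0.61j, -0.02+0.00j], [0.07+0.22j, (0.07-0.22j), (-1+0j)], [(0.75+0j), (0.75-0j), (-0.09+0j)]]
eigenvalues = [(0.82+1j), (0.82-1j), (-1.32+0j)]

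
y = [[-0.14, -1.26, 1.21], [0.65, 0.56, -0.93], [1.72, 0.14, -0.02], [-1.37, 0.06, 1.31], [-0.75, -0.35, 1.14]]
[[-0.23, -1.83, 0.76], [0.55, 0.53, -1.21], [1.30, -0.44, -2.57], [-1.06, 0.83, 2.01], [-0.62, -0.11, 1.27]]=y@[[0.75, -0.39, -1.46], [0.07, 1.64, -0.41], [-0.03, 0.15, 0.03]]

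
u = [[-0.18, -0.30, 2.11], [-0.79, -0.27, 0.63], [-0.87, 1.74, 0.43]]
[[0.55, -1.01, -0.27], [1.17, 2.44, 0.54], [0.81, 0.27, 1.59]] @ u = [[0.93, -0.36, 0.41],[-2.61, -0.07, 4.24],[-1.74, 2.45, 2.56]]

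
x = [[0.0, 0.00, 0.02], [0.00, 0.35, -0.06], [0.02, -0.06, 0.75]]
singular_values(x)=[0.76, 0.34, 0.0]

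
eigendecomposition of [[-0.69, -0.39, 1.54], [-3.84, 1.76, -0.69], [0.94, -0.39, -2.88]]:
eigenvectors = [[-0.17, 0.56, -0.51], [0.98, 0.82, -0.28], [-0.1, 0.11, 0.81]]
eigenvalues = [2.49, -0.96, -3.34]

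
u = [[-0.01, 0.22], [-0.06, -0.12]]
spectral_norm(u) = 0.25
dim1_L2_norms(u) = [0.22, 0.13]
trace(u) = -0.13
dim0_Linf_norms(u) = [0.06, 0.22]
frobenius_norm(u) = 0.26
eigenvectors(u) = [[(0.89+0j), (0.89-0j)], [-0.22+0.41j, -0.22-0.41j]]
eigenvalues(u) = [(-0.06+0.1j), (-0.06-0.1j)]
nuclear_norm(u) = 0.31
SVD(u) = [[-0.87, 0.50],[0.50, 0.87]] @ diag([0.2514359295990693, 0.05727105120959331]) @ [[-0.08, -1.00], [-1.0, 0.08]]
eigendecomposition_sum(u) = [[-0.00+0.07j, 0.11+0.07j], [-0.03-0.02j, (-0.06+0.03j)]] + [[-0.01-0.07j, (0.11-0.07j)], [(-0.03+0.02j), (-0.06-0.03j)]]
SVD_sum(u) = [[0.02, 0.22], [-0.01, -0.12]] + [[-0.03, 0.00],[-0.05, 0.00]]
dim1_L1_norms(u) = [0.23, 0.18]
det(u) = 0.01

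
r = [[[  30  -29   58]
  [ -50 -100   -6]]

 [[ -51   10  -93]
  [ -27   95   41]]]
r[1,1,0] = -27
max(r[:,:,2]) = 58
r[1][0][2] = -93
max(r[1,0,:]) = 10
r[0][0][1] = -29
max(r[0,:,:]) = 58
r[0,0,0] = 30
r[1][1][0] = -27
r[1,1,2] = 41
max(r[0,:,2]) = 58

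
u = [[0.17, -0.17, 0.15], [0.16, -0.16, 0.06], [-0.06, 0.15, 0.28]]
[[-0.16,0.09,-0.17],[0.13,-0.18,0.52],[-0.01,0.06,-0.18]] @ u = [[-0.00, -0.01, -0.07], [-0.04, 0.08, 0.15], [0.02, -0.03, -0.05]]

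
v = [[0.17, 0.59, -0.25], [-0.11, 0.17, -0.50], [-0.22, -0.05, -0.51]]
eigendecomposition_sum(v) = [[0.05, -0.03, 0.16], [-0.13, 0.09, -0.45], [-0.19, 0.12, -0.62]] + [[-0.01, 0.02, -0.02],[0.0, -0.01, 0.01],[0.0, -0.01, 0.01]] + [[0.13, 0.60, -0.39], [0.02, 0.09, -0.06], [-0.04, -0.16, 0.11]]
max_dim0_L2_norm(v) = 0.76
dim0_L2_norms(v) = [0.3, 0.62, 0.76]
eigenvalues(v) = [-0.49, -0.01, 0.33]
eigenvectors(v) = [[0.21, -0.85, -0.95], [-0.57, 0.41, -0.15], [-0.80, 0.34, 0.26]]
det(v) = 0.00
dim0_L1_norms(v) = [0.5, 0.81, 1.26]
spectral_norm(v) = 0.84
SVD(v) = [[0.59, -0.76, 0.27], [0.62, 0.22, -0.75], [0.51, 0.61, 0.60]] @ diag([0.8424981842191795, 0.5759151923800241, 0.004301252522815945]) @ [[-0.1, 0.51, -0.86], [-0.5, -0.77, -0.4], [-0.86, 0.39, 0.33]]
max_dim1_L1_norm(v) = 1.01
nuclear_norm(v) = 1.42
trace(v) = -0.17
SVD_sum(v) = [[-0.05, 0.25, -0.43], [-0.05, 0.27, -0.45], [-0.04, 0.22, -0.37]] + [[0.22,0.34,0.18], [-0.06,-0.1,-0.05], [-0.18,-0.27,-0.14]] + [[-0.00, 0.00, 0.00], [0.00, -0.00, -0.0], [-0.00, 0.0, 0.00]]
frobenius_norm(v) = 1.02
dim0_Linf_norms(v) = [0.22, 0.59, 0.51]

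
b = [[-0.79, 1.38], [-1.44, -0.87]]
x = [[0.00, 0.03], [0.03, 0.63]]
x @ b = [[-0.04, -0.03], [-0.93, -0.51]]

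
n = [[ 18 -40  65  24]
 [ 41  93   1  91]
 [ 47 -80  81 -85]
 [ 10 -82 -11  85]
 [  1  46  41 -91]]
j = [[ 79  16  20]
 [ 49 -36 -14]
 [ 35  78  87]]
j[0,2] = 20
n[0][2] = 65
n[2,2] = 81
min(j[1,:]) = -36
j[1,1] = -36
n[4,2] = 41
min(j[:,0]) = 35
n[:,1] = [-40, 93, -80, -82, 46]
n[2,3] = -85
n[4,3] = -91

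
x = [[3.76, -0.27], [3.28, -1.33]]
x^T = [[3.76, 3.28], [-0.27, -1.33]]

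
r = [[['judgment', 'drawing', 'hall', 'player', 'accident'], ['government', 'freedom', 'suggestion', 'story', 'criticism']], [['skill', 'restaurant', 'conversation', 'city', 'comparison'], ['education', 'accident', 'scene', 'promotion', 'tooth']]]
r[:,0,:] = [['judgment', 'drawing', 'hall', 'player', 'accident'], ['skill', 'restaurant', 'conversation', 'city', 'comparison']]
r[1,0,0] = 'skill'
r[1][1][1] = 'accident'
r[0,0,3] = 'player'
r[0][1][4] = 'criticism'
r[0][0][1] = 'drawing'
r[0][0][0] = 'judgment'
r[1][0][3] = 'city'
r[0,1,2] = 'suggestion'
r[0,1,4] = 'criticism'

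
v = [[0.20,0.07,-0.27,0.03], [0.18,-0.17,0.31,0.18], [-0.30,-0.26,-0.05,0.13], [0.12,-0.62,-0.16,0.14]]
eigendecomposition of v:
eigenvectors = [[-0.78+0.00j, -0.34+0.00j, (0.03+0.08j), (0.03-0.08j)],[(-0.11+0j), (0.48+0j), 0.13-0.50j, 0.13+0.50j],[0.48+0.00j, (-0.35+0j), 0.27-0.12j, 0.27+0.12j],[-0.40+0.00j, (0.73+0j), (0.8+0j), (0.8-0j)]]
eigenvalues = [(0.39+0j), (-0.25+0j), (-0.01+0.42j), (-0.01-0.42j)]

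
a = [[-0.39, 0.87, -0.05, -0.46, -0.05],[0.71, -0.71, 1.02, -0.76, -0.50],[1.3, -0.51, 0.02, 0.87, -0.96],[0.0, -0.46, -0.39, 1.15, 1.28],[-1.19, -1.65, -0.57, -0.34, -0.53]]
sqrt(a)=[[-1.18+1.00j, 0.22+0.31j, -0.63+0.27j, (-0.65+0.43j), (-0.54+0.2j)], [0.72-0.19j, 0.51-0.06j, 0.77-0.05j, -0.27-0.08j, 0.29-0.04j], [2.41-1.32j, -0.78-0.40j, 1.42-0.36j, (0.65-0.57j), -0.09-0.27j], [1.30-0.98j, (0.34-0.3j), (0.05-0.26j), (1.65-0.42j), 0.98-0.20j], [-1.24+0.45j, (-1.54+0.14j), -0.06+0.12j, (-0.79+0.2j), 0.22+0.09j]]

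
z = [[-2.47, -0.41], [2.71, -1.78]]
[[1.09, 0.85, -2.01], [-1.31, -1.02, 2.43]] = z @ [[-0.45, -0.35, 0.83], [0.05, 0.04, -0.1]]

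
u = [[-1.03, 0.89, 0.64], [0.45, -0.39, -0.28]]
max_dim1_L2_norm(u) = 1.5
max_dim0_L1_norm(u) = 1.48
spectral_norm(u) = 1.64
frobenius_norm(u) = 1.64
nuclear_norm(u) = 1.64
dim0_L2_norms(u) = [1.12, 0.97, 0.7]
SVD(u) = [[-0.92, 0.40], [0.40, 0.92]] @ diag([1.641828050401131, 0.0008080321905927103]) @ [[0.68, -0.59, -0.43], [-0.66, -0.75, -0.03]]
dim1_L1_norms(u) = [2.56, 1.12]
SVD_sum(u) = [[-1.03, 0.89, 0.64],[0.45, -0.39, -0.28]] + [[-0.0, -0.00, -0.0], [-0.0, -0.00, -0.0]]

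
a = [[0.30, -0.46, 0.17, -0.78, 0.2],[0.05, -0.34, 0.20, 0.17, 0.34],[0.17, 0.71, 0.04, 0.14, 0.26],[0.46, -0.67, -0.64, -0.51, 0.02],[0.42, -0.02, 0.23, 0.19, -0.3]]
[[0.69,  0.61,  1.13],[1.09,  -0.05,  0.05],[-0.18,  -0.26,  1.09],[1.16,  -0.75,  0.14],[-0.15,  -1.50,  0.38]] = a @ [[0.82,-2.49,1.63],[-1.20,0.17,0.96],[-0.33,0.44,0.77],[0.53,-1.51,-0.99],[1.82,0.90,0.92]]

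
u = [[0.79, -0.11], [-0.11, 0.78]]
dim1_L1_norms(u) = [0.9, 0.89]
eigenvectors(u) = [[0.72, 0.69], [-0.69, 0.72]]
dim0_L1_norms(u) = [0.9, 0.89]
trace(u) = 1.57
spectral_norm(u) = 0.90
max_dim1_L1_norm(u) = 0.9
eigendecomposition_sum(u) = [[0.47, -0.45], [-0.45, 0.43]] + [[0.32, 0.34], [0.34, 0.35]]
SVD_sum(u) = [[0.47,-0.45], [-0.45,0.43]] + [[0.32,0.34], [0.34,0.35]]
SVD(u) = [[-0.72, 0.69], [0.69, 0.72]] @ diag([0.8951135777277263, 0.6748864222722738]) @ [[-0.72, 0.69], [0.69, 0.72]]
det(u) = 0.60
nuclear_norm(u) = 1.57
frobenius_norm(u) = 1.12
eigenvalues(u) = [0.9, 0.67]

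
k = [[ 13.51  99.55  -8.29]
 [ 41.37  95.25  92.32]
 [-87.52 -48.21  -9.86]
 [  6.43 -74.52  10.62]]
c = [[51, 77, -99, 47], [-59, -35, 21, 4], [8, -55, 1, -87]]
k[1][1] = 95.25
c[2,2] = 1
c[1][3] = 4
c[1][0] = -59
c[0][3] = 47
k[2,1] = -48.21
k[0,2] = -8.29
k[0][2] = -8.29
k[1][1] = 95.25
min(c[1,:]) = -59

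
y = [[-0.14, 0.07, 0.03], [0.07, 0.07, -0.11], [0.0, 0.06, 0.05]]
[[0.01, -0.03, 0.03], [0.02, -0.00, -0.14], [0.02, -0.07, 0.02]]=y @ [[0.12, -0.24, -0.24], [0.30, -0.7, -0.41], [0.1, -0.58, 0.87]]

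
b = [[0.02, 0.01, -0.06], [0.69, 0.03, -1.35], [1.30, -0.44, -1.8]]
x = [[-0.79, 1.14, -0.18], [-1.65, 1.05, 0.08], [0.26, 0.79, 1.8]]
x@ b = [[0.54, 0.11, -1.17], [0.8, -0.02, -1.46], [2.89, -0.77, -4.32]]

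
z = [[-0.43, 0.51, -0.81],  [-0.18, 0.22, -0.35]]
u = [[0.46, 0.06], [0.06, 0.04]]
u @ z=[[-0.21, 0.25, -0.39], [-0.03, 0.04, -0.06]]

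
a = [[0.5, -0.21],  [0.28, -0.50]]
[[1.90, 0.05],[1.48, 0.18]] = a@[[3.34, -0.05], [-1.08, -0.38]]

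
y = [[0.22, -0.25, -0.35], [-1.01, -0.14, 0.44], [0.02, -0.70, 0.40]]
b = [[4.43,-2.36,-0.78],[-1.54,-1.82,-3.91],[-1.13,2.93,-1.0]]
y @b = [[1.76, -1.09, 1.16], [-4.76, 3.93, 0.90], [0.71, 2.40, 2.32]]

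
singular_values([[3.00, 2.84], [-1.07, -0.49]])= [4.28, 0.37]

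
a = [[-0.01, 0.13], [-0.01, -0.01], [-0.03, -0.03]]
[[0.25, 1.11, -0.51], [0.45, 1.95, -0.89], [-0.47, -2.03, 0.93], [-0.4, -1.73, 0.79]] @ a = [[0.00, 0.04],[0.0, 0.07],[-0.00, -0.07],[-0.0, -0.06]]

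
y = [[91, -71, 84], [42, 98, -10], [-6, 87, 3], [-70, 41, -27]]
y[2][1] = 87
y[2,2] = 3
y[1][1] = 98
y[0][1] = -71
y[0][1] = -71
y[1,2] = -10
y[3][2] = -27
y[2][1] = 87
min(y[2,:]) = -6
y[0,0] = 91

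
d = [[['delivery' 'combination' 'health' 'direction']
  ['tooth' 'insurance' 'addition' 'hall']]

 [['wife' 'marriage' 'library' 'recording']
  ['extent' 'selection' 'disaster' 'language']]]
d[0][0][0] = 'delivery'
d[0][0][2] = 'health'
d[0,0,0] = 'delivery'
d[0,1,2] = 'addition'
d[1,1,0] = 'extent'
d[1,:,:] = [['wife', 'marriage', 'library', 'recording'], ['extent', 'selection', 'disaster', 'language']]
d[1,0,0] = 'wife'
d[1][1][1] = 'selection'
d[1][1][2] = 'disaster'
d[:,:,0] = [['delivery', 'tooth'], ['wife', 'extent']]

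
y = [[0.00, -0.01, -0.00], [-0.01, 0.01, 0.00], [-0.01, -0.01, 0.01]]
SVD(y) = [[0.45, 0.29, 0.84], [-0.29, -0.84, 0.45], [0.84, -0.45, -0.29]] @ diag([0.01879385241571817, 0.015320888862379561, 0.0034729635533386075]) @ [[-0.29,-0.84,0.45],[0.84,-0.45,-0.29],[-0.45,-0.29,-0.84]]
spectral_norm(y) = 0.02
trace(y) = 0.02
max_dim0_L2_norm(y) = 0.02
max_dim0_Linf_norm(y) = 0.01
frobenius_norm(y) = 0.02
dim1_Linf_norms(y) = [0.01, 0.01, 0.01]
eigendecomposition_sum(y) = [[0.00, 0.00, 0.00], [0.0, 0.0, 0.00], [-0.01, 0.00, 0.01]] + [[0.0, -0.01, 0.00], [-0.01, 0.01, 0.00], [0.00, -0.01, 0.0]] + [[-0.00, -0.0, -0.0], [-0.00, -0.00, -0.0], [-0.0, -0.0, -0.00]]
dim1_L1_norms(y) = [0.01, 0.02, 0.03]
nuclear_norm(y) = 0.04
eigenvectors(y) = [[0.00, -0.47, 0.65], [0.00, 0.75, 0.4], [1.00, -0.47, 0.65]]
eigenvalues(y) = [0.01, 0.02, -0.01]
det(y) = -0.00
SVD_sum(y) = [[-0.0, -0.01, 0.00], [0.0, 0.00, -0.00], [-0.0, -0.01, 0.01]] + [[0.0, -0.00, -0.0], [-0.01, 0.01, 0.00], [-0.01, 0.0, 0.0]] + [[-0.0, -0.00, -0.00], [-0.00, -0.00, -0.00], [0.00, 0.00, 0.0]]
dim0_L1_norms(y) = [0.02, 0.03, 0.01]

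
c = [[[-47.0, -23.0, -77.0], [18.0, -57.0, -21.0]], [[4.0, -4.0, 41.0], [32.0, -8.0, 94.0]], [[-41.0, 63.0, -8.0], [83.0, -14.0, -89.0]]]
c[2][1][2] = -89.0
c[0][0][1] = -23.0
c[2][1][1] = -14.0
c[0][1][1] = -57.0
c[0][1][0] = 18.0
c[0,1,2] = -21.0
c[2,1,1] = -14.0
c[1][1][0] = 32.0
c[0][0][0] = -47.0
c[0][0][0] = -47.0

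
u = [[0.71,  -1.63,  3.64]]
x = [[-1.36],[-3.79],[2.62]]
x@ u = [[-0.97, 2.22, -4.95],[-2.69, 6.18, -13.80],[1.86, -4.27, 9.54]]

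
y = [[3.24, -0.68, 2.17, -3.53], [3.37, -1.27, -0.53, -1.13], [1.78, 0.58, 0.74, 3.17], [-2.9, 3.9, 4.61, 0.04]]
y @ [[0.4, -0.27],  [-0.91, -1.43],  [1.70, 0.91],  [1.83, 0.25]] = [[-0.86, 1.19], [-0.47, 0.14], [7.24, 0.16], [3.20, -0.59]]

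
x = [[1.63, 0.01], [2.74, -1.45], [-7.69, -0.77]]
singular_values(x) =[8.33, 1.62]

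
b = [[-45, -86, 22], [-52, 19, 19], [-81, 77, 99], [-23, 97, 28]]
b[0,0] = -45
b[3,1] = 97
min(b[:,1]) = -86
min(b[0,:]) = -86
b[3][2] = 28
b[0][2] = 22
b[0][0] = -45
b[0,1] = -86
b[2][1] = 77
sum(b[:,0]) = -201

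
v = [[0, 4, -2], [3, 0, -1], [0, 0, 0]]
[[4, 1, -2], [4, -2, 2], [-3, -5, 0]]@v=[[3, 16, -9], [-6, 16, -6], [-15, -12, 11]]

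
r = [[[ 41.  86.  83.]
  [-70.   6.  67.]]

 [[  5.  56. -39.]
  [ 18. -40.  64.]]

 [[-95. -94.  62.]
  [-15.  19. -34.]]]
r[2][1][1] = 19.0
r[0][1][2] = 67.0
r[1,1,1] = -40.0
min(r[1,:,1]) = -40.0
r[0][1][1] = 6.0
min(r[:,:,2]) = -39.0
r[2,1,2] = -34.0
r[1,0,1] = 56.0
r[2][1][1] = 19.0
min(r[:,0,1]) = -94.0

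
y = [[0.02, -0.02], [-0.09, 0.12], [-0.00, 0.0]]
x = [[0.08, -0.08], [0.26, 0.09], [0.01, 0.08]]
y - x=[[-0.06, 0.06], [-0.35, 0.03], [-0.01, -0.08]]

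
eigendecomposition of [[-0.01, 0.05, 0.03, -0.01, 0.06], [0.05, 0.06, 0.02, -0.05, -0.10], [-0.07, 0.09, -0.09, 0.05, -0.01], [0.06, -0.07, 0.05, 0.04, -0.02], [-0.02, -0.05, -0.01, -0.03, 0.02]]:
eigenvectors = [[0.21, 0.12, 0.36, 0.71, -0.60], [0.84, 0.22, 0.04, 0.04, -0.00], [0.22, -0.90, -0.42, -0.64, 0.79], [-0.29, 0.34, -0.71, -0.04, -0.07], [-0.34, 0.1, 0.45, 0.28, -0.10]]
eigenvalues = [0.14, -0.12, 0.06, -0.01, -0.04]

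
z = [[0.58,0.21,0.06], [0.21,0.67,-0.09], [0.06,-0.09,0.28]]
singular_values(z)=[0.84, 0.47, 0.22]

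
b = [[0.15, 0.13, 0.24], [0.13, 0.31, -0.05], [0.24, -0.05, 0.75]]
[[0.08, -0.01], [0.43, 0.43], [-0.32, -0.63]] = b @ [[-2.7, 1.02],  [2.62, 0.77],  [0.61, -1.11]]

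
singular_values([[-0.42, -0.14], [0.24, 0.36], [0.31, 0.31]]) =[0.73, 0.21]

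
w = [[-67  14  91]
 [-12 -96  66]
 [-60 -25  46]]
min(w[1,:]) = -96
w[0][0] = -67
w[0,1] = 14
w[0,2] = 91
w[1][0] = -12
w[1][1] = -96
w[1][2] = 66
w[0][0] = -67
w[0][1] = 14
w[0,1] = 14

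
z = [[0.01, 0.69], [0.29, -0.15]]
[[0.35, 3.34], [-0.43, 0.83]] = z @ [[-1.2, 5.32], [0.52, 4.76]]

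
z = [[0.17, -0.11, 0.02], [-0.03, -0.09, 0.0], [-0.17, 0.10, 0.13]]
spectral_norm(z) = 0.30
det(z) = -0.00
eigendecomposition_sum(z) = [[(0.09-0.01j), -0.03+0.00j, 0.01-0.03j], [-0.01+0.00j, 0.00-0.00j, -0.00+0.00j], [-0.09+0.26j, 0.04-0.10j, (0.07+0.06j)]] + [[0.09+0.01j,-0.03-0.00j,0.01+0.03j],  [(-0.01-0j),0.00+0.00j,(-0-0j)],  [-0.09-0.26j,0.04+0.10j,(0.07-0.06j)]] + [[-0.00-0.00j,(-0.04+0j),0.00+0.00j], [-0.01-0.00j,-0.10+0.00j,0.00+0.00j], [0j,0.01-0.00j,-0.00-0.00j]]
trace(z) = 0.21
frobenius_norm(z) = 0.33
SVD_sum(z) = [[0.15, -0.10, -0.06],[0.02, -0.01, -0.01],[-0.18, 0.12, 0.07]] + [[0.0,  -0.04,  0.06], [0.00,  -0.02,  0.04], [0.00,  -0.03,  0.06]] + [[0.02, 0.02, 0.01], [-0.05, -0.06, -0.03], [0.01, 0.01, 0.01]]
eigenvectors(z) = [[-0.13-0.28j, (-0.13+0.28j), -0.38+0.00j], [(0.02+0.03j), 0.02-0.03j, -0.92+0.00j], [(0.95+0j), (0.95-0j), 0.12+0.00j]]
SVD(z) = [[-0.64, 0.68, -0.37], [-0.08, 0.42, 0.91], [0.77, 0.6, -0.21]] @ diag([0.2950587016367201, 0.10569114324242455, 0.08927342733737957]) @ [[-0.80, 0.52, 0.3],[0.00, -0.49, 0.87],[-0.6, -0.7, -0.39]]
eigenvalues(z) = [(0.16+0.05j), (0.16-0.05j), (-0.1+0j)]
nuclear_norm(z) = 0.49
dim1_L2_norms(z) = [0.2, 0.09, 0.24]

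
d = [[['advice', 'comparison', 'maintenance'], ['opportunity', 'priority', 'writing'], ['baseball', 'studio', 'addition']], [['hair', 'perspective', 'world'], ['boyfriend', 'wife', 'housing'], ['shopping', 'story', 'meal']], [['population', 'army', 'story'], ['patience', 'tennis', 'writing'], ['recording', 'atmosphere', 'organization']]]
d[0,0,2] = 'maintenance'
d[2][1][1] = 'tennis'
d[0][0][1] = 'comparison'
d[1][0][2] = 'world'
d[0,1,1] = 'priority'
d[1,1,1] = 'wife'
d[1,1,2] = 'housing'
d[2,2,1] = 'atmosphere'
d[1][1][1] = 'wife'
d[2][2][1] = 'atmosphere'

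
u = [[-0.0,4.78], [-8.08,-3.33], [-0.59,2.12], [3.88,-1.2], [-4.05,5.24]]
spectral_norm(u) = 9.85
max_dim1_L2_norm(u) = 8.74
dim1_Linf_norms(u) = [4.78, 8.08, 2.12, 3.88, 5.24]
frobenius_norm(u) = 12.82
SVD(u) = [[-0.0, 0.58], [-0.82, -0.41], [-0.06, 0.26], [0.39, -0.14], [-0.41, 0.63]] @ diag([9.853581166836967, 8.205342051892524]) @ [[1.0, -0.01],[0.01, 1.0]]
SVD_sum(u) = [[-0.04, 0.0],[-8.05, 0.06],[-0.61, 0.00],[3.89, -0.03],[-4.09, 0.03]] + [[0.04, 4.78], [-0.03, -3.39], [0.02, 2.12], [-0.01, -1.17], [0.04, 5.21]]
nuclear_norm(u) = 18.06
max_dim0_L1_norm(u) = 16.67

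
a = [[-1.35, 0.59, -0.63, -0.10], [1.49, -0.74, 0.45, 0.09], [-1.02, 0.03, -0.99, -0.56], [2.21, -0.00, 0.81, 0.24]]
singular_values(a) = [3.53, 0.82, 0.56, 0.09]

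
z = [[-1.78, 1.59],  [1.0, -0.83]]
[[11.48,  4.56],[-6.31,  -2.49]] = z@[[-4.51, -1.57], [2.17, 1.11]]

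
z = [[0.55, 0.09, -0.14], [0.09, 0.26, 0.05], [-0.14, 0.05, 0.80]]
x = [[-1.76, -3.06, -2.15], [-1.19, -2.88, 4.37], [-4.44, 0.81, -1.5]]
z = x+[[2.31, 3.15, 2.01], [1.28, 3.14, -4.32], [4.3, -0.76, 2.30]]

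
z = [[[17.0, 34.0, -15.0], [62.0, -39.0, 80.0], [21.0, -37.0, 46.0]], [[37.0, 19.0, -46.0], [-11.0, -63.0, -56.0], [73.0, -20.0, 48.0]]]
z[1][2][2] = 48.0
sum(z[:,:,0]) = 199.0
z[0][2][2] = 46.0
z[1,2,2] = 48.0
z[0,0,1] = 34.0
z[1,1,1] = -63.0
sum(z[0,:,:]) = 169.0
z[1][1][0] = -11.0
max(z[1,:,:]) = 73.0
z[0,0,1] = 34.0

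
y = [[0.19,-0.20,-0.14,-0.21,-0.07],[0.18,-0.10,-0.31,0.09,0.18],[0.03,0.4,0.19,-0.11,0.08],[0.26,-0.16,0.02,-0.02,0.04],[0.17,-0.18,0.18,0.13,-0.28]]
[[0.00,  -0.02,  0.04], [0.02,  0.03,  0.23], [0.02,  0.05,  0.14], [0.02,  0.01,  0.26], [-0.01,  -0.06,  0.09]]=y @ [[0.07, 0.05, 1.05],[0.03, 0.09, 0.19],[0.0, -0.01, 0.15],[0.01, -0.01, 0.31],[0.07, 0.18, 0.44]]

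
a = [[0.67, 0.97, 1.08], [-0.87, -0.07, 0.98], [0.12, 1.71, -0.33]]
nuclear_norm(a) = 4.48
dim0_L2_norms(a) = [1.1, 1.97, 1.5]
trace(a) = 0.27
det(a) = -2.87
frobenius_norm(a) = 2.71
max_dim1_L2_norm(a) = 1.75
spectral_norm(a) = 2.05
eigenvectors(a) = [[0.13+0.00j, (0.8+0j), (0.8-0j)], [(0.59+0j), -0.06+0.40j, (-0.06-0.4j)], [(-0.8+0j), 0.26+0.35j, (0.26-0.35j)]]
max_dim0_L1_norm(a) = 2.75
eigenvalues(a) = [(-1.6+0j), (0.94+0.96j), (0.94-0.96j)]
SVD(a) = [[-0.63, -0.52, -0.58],[0.07, -0.78, 0.62],[-0.77, 0.35, 0.53]] @ diag([2.0534838750641864, 1.4952136590205294, 0.9345266656066138]) @ [[-0.28, -0.94, -0.17],[0.25, 0.1, -0.96],[-0.93, 0.31, -0.21]]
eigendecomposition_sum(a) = [[(-0.06+0j),  (-0.13+0j),  0.15+0.00j], [(-0.27+0j),  -0.60+0.00j,  (0.69+0j)], [(0.36-0j),  (0.82-0j),  (-0.94-0j)]] + [[0.36+0.54j, (0.55-0.62j), (0.46-0.36j)], [(-0.3+0.14j), (0.27+0.33j), (0.15+0.26j)], [-0.12+0.33j, 0.44+0.04j, 0.31+0.09j]] + [[(0.36-0.54j),(0.55+0.62j),(0.46+0.36j)], [-0.30-0.14j,(0.27-0.33j),(0.15-0.26j)], [-0.12-0.33j,0.44-0.04j,0.31-0.09j]]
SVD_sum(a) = [[0.36, 1.22, 0.22], [-0.04, -0.13, -0.02], [0.44, 1.50, 0.28]] + [[-0.19, -0.08, 0.74], [-0.3, -0.12, 1.13], [0.13, 0.05, -0.5]] + [[0.5, -0.17, 0.11], [-0.54, 0.18, -0.12], [-0.46, 0.15, -0.1]]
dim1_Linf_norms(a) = [1.08, 0.98, 1.71]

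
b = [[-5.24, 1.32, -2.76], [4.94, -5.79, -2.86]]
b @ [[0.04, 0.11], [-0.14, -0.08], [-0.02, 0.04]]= [[-0.34, -0.79], [1.07, 0.89]]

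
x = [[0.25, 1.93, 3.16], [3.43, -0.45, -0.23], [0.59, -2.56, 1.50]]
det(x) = -37.42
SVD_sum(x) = [[-1.52,1.80,1.35], [1.30,-1.54,-1.16], [0.71,-0.85,-0.64]] + [[1.70, 0.02, 1.87], [1.43, 0.02, 1.58], [1.0, 0.01, 1.10]] + [[0.07,0.11,-0.07],  [0.7,1.07,-0.64],  [-1.12,-1.73,1.04]]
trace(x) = 1.30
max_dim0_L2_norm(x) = 3.51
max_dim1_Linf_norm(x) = 3.43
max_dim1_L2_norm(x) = 3.71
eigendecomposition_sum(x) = [[(-1.49+0j), 1.59-0.00j, (0.96-0j)], [(1.59-0j), (-1.7+0j), -1.02+0.00j], [0.94-0.00j, -1.00+0.00j, -0.60+0.00j]] + [[0.87+0.42j, (0.17+0.89j), (1.1-0.85j)],[(0.92-0.15j), 0.63+0.61j, 0.40-1.28j],[(-0.17+0.9j), -0.78+0.37j, 1.05+0.80j]] + [[(0.87-0.42j), 0.17-0.89j, (1.1+0.85j)], [(0.92+0.15j), (0.63-0.61j), (0.4+1.28j)], [-0.17-0.90j, (-0.78-0.37j), 1.05-0.80j]]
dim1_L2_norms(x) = [3.71, 3.47, 3.03]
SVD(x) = [[0.71, 0.70, -0.05], [-0.61, 0.59, -0.53], [-0.34, 0.41, 0.85]] @ diag([3.79883679906089, 3.622096135045816, 2.7192385997898345]) @ [[-0.56, 0.66, 0.50],[0.67, 0.01, 0.74],[-0.49, -0.75, 0.45]]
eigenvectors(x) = [[0.63+0.00j,  0.59+0.00j,  0.59-0.00j], [-0.67+0.00j,  0.47-0.33j,  0.47+0.33j], [(-0.39+0j),  0.15+0.55j,  (0.15-0.55j)]]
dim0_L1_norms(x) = [4.27, 4.94, 4.89]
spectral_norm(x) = 3.80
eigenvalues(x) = [(-3.8+0j), (2.55+1.83j), (2.55-1.83j)]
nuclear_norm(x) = 10.14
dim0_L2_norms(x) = [3.49, 3.24, 3.51]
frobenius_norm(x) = 5.91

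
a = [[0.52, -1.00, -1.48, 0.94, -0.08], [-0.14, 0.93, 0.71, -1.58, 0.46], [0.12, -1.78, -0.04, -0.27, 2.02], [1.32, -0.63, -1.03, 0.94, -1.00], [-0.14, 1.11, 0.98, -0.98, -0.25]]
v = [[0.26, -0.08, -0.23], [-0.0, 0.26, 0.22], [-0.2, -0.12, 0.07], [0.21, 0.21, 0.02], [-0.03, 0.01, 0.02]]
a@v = [[0.63, 0.07, -0.43], [-0.52, -0.16, 0.26], [-0.08, -0.5, -0.39], [0.78, 0.04, -0.52], [-0.43, -0.03, 0.32]]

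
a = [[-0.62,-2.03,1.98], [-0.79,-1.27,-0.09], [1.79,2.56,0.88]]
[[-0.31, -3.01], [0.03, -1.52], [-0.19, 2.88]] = a @ [[0.83,0.43],[-0.51,0.96],[-0.42,-0.4]]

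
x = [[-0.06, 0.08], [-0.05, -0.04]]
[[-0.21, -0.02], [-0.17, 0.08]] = x@[[3.41, -0.86], [-0.11, -0.84]]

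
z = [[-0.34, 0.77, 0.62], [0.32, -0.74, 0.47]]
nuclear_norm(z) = 1.94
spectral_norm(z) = 1.18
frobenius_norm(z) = 1.40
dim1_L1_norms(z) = [1.73, 1.53]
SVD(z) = [[-0.80, 0.6], [0.6, 0.80]] @ diag([1.1767311825775304, 0.7609886490281488]) @ [[0.39,-0.9,-0.18], [0.07,-0.17,0.98]]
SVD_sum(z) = [[-0.37,  0.85,  0.17], [0.28,  -0.64,  -0.13]] + [[0.03, -0.08, 0.45], [0.04, -0.10, 0.60]]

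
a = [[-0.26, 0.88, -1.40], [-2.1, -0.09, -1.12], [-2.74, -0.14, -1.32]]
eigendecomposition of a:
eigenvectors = [[0.25, 0.56, 0.28], [0.61, -0.45, -0.8], [0.75, -0.70, -0.53]]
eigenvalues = [-2.34, 0.78, -0.11]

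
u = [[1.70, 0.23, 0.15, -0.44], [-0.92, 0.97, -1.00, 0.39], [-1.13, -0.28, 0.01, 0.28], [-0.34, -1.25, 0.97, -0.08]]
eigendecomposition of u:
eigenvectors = [[-0.75+0.00j,0.55+0.00j,-0.25-0.08j,-0.25+0.08j], [(0.42+0j),-0.70+0.00j,0.33+0.32j,(0.33-0.32j)], [0.50+0.00j,(-0.32+0j),0.28+0.38j,0.28-0.38j], [(0.13+0j),0.34+0.00j,(-0.7+0j),-0.70-0.00j]]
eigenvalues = [(1.55+0j), (1.05+0j), 0.01j, -0.01j]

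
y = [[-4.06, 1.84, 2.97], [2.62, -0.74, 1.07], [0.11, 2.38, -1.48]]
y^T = [[-4.06, 2.62, 0.11], [1.84, -0.74, 2.38], [2.97, 1.07, -1.48]]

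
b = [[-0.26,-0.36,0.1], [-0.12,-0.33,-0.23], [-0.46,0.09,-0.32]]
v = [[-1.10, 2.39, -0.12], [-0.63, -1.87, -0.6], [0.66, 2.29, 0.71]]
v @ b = [[0.05, -0.40, -0.62], [0.66, 0.79, 0.56], [-0.77, -0.93, -0.69]]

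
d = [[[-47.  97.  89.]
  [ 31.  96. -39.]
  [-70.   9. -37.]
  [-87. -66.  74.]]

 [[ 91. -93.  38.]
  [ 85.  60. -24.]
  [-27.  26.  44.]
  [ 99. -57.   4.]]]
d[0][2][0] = -70.0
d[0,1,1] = 96.0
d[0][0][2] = 89.0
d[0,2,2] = -37.0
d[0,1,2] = -39.0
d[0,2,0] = -70.0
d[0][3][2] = 74.0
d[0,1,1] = 96.0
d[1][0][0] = 91.0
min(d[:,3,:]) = -87.0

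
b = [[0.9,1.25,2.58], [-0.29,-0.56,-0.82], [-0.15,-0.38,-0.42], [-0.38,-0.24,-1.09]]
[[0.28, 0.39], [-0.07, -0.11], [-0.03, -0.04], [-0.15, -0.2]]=b @ [[0.28, 0.39], [-0.10, -0.13], [0.06, 0.08]]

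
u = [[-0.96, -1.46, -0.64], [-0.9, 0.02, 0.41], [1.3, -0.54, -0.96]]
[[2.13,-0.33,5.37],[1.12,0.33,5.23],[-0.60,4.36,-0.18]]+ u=[[1.17,-1.79,4.73], [0.22,0.35,5.64], [0.7,3.82,-1.14]]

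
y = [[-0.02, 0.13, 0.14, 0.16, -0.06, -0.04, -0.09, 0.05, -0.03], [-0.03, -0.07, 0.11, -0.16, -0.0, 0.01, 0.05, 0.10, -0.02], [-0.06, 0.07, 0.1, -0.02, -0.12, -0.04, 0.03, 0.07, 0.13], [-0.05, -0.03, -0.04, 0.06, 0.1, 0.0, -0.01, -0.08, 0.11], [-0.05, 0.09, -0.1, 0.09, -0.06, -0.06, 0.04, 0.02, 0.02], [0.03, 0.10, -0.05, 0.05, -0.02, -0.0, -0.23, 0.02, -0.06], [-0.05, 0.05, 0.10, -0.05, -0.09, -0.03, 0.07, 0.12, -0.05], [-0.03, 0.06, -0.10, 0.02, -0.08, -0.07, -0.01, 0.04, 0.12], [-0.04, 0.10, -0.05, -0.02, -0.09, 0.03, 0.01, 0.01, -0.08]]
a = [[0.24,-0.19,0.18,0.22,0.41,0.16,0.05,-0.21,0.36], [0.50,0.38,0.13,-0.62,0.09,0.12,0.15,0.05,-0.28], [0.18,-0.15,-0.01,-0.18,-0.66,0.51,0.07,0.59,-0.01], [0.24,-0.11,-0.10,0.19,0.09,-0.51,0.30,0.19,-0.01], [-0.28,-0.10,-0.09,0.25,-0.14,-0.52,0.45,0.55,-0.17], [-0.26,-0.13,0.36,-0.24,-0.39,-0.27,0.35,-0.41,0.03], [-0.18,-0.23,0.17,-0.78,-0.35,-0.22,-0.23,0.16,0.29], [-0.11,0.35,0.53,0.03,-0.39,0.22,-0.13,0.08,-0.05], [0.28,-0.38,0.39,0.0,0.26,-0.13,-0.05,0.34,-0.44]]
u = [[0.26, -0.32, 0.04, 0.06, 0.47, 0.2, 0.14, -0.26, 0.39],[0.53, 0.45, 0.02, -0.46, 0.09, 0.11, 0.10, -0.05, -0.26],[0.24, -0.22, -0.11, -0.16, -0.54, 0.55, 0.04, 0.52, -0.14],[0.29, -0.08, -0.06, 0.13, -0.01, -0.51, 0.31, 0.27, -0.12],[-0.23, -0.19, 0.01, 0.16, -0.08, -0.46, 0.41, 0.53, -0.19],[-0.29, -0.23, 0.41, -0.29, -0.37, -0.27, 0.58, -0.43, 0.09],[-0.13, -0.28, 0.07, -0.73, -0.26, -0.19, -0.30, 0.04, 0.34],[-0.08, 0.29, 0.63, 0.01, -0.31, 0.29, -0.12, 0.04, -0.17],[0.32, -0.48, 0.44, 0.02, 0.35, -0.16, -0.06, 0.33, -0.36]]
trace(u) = -0.24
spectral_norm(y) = 0.39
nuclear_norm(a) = 7.46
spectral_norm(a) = 1.39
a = y + u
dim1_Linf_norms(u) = [0.47, 0.53, 0.55, 0.51, 0.53, 0.58, 0.73, 0.63, 0.48]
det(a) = 0.06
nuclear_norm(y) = 1.61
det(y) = -0.00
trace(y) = 0.04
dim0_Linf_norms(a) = [0.5, 0.38, 0.53, 0.78, 0.66, 0.52, 0.45, 0.59, 0.44]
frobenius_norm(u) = 2.75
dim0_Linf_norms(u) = [0.53, 0.48, 0.63, 0.73, 0.54, 0.55, 0.58, 0.53, 0.39]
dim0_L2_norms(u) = [0.87, 0.92, 0.88, 0.95, 0.97, 1.02, 0.86, 1.0, 0.76]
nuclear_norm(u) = 7.61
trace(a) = -0.20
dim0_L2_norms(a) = [0.82, 0.75, 0.81, 1.11, 1.06, 1.01, 0.72, 1.02, 0.72]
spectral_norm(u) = 1.27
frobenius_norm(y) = 0.68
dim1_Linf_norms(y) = [0.16, 0.16, 0.13, 0.11, 0.1, 0.23, 0.12, 0.12, 0.1]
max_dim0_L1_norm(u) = 2.74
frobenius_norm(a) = 2.71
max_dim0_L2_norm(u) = 1.02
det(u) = 0.07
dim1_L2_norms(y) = [0.28, 0.24, 0.24, 0.19, 0.2, 0.27, 0.22, 0.21, 0.17]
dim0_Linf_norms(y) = [0.06, 0.13, 0.14, 0.16, 0.12, 0.07, 0.23, 0.12, 0.13]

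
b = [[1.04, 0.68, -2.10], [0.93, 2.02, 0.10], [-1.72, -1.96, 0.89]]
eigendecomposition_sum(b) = [[1.44,1.96,-1.05], [0.77,1.05,-0.56], [-1.48,-2.02,1.09]] + [[-0.37,  -0.28,  -0.51],[0.14,  0.11,  0.19],[-0.24,  -0.19,  -0.33]] + [[-0.03, -1.0, -0.54], [0.02, 0.87, 0.47], [0.01, 0.25, 0.14]]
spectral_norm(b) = 3.87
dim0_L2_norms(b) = [2.21, 2.9, 2.28]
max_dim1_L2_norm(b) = 2.76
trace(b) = 3.95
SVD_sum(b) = [[1.12, 1.38, -0.83], [1.09, 1.34, -0.81], [-1.56, -1.93, 1.16]] + [[0.01, -0.75, -1.23], [-0.01, 0.59, 0.97], [0.0, -0.13, -0.21]] + [[-0.09,0.05,-0.03], [-0.15,0.09,-0.05], [-0.17,0.1,-0.06]]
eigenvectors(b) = [[-0.65, -0.8, -0.74], [-0.35, 0.3, 0.64], [0.67, -0.52, 0.19]]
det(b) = -2.07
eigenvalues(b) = [3.57, -0.6, 0.98]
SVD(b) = [[-0.51,-0.78,-0.37], [-0.49,0.61,-0.62], [0.71,-0.13,-0.69]] @ diag([3.871240063599814, 1.8523500294049169, 0.2893090709661793]) @ [[-0.57, -0.70, 0.42], [-0.01, 0.52, 0.85], [0.82, -0.48, 0.3]]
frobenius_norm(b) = 4.30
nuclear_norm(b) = 6.01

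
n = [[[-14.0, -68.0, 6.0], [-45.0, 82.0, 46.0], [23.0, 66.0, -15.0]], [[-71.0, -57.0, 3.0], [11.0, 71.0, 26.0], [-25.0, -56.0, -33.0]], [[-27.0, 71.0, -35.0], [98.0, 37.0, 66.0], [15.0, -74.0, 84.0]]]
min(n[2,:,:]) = -74.0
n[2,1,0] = 98.0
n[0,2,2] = -15.0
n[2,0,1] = 71.0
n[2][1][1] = 37.0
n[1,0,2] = 3.0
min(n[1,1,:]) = 11.0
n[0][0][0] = -14.0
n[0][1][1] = 82.0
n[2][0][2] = -35.0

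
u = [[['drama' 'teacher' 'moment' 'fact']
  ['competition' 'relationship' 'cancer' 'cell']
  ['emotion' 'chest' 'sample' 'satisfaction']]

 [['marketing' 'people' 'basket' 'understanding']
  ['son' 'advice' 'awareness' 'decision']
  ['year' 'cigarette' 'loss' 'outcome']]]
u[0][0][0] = 'drama'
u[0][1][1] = 'relationship'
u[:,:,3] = [['fact', 'cell', 'satisfaction'], ['understanding', 'decision', 'outcome']]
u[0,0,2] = 'moment'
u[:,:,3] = [['fact', 'cell', 'satisfaction'], ['understanding', 'decision', 'outcome']]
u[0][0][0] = 'drama'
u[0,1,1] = 'relationship'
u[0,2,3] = 'satisfaction'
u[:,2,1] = ['chest', 'cigarette']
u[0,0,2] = 'moment'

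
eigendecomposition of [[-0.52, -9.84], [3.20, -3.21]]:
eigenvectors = [[(-0.87+0j), (-0.87-0j)], [(-0.12+0.48j), (-0.12-0.48j)]]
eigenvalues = [(-1.87+5.45j), (-1.87-5.45j)]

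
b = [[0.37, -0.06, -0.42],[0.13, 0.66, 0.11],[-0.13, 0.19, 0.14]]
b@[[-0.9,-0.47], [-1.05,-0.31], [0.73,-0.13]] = [[-0.58, -0.10], [-0.73, -0.28], [0.02, -0.02]]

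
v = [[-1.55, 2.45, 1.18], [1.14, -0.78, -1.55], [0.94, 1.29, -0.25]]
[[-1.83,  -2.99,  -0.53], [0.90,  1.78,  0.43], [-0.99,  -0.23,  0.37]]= v @ [[-0.21, 0.57, 0.36], [-0.69, -0.67, 0.02], [-0.39, -0.39, -0.02]]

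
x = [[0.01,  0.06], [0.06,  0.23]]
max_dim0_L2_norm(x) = 0.24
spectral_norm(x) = 0.25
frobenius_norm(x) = 0.25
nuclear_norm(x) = 0.25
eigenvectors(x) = [[-0.97, -0.25], [0.25, -0.97]]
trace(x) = 0.24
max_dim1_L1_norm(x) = 0.29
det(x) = -0.00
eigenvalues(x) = [-0.01, 0.25]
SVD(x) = [[-0.25, -0.97], [-0.97, 0.25]] @ diag([0.24529964086141673, 0.005299640861416689]) @ [[-0.25, -0.97], [0.97, -0.25]]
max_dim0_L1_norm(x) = 0.29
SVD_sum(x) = [[0.01, 0.06], [0.06, 0.23]] + [[-0.00, 0.0],[0.00, -0.00]]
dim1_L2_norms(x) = [0.06, 0.24]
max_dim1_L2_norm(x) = 0.24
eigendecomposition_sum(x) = [[-0.00,0.0], [0.0,-0.0]] + [[0.01,0.06], [0.06,0.23]]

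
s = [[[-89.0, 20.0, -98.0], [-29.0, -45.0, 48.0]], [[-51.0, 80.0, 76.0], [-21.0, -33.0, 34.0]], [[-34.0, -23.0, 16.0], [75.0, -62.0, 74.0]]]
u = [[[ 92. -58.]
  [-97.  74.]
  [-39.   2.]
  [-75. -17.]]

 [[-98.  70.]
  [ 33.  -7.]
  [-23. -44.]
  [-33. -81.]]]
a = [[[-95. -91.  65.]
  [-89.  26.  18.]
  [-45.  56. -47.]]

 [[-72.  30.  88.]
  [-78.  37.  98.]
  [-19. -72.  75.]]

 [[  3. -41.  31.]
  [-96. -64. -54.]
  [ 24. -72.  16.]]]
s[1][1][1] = -33.0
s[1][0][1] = 80.0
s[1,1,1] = -33.0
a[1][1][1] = 37.0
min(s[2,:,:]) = -62.0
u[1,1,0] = 33.0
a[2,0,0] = 3.0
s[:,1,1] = [-45.0, -33.0, -62.0]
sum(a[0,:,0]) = -229.0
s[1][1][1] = -33.0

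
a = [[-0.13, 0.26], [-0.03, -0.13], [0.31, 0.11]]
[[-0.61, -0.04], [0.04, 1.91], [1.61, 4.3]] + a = [[-0.74, 0.22],[0.01, 1.78],[1.92, 4.41]]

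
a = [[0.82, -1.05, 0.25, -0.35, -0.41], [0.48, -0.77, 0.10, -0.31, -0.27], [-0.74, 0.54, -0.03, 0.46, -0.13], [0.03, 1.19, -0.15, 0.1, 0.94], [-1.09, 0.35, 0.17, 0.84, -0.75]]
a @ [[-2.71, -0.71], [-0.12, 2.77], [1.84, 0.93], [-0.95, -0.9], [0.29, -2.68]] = [[-1.42, -1.84], [-0.81, -1.38], [1.41, 1.93], [-0.32, 0.53], [2.21, 3.16]]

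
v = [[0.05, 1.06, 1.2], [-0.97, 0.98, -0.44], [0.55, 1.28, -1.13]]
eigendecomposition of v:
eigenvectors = [[(0.68+0j), 0.68-0.00j, (-0.56+0j)], [(0.05+0.62j), 0.05-0.62j, -0.07+0.00j], [0.35+0.18j, (0.35-0.18j), 0.83+0.00j]]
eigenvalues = [(0.75+1.29j), (0.75-1.29j), (-1.6+0j)]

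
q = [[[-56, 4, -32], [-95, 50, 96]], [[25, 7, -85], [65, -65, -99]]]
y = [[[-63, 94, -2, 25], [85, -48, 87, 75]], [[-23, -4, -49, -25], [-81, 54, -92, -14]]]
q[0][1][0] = -95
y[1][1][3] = -14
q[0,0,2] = -32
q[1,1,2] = -99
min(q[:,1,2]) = -99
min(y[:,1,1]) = -48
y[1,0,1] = -4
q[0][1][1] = 50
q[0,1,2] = 96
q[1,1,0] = 65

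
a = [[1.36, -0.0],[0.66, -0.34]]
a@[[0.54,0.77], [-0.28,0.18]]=[[0.73, 1.05], [0.45, 0.45]]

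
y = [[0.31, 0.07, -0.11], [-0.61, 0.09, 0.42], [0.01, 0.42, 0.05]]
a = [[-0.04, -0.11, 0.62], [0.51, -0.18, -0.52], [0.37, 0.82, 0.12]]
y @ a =[[-0.02, -0.14, 0.14], [0.23, 0.40, -0.37], [0.23, -0.04, -0.21]]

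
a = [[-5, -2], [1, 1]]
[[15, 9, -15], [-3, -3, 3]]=a @ [[-3, -1, 3], [0, -2, 0]]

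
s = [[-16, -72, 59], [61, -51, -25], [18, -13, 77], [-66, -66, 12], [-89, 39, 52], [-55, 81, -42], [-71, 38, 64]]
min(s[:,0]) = -89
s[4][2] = 52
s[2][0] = 18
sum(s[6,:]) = 31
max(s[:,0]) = 61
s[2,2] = 77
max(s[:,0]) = 61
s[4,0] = -89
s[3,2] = 12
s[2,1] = -13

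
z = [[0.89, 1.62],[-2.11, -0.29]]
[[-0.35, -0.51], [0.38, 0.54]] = z @[[-0.16,-0.23],  [-0.13,-0.19]]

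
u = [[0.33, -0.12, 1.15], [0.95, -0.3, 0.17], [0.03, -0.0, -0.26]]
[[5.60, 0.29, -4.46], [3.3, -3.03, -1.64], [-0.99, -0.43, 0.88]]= u @ [[2.35, -3.84, -1.72], [-1.24, -1.36, -2.03], [4.07, 1.21, -3.60]]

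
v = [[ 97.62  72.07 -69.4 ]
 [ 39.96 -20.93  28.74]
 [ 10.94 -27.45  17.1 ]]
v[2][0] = 10.94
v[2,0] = 10.94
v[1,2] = 28.74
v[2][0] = 10.94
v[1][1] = -20.93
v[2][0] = 10.94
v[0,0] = 97.62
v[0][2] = -69.4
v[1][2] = 28.74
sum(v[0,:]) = 100.28999999999999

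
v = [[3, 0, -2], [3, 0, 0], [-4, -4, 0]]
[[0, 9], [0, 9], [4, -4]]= v @ [[0, 3], [-1, -2], [0, 0]]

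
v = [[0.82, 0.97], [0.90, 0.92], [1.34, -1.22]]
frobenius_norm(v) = 2.56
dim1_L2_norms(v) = [1.27, 1.29, 1.81]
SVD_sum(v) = [[-0.03, 0.03], [0.04, -0.03], [1.34, -1.22]] + [[0.85, 0.94], [0.86, 0.95], [-0.00, -0.00]]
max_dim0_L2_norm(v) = 1.81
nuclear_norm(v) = 3.62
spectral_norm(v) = 1.81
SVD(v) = [[0.02, -0.70], [-0.03, -0.71], [-1.00, 0.0]] @ diag([1.8133692005672424, 1.8070396073230162]) @ [[-0.74,0.67],[-0.67,-0.74]]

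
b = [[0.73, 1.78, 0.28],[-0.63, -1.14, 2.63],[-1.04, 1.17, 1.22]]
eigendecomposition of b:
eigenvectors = [[0.71+0.00j,0.71-0.00j,0.45+0.00j], [(0.26+0.36j),(0.26-0.36j),-0.79+0.00j], [(0.28+0.47j),(0.28-0.47j),0.41+0.00j]]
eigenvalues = [(1.48+1.09j), (1.48-1.09j), (-2.15+0j)]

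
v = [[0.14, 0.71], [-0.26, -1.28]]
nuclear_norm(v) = 1.50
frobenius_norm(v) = 1.49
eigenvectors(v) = [[0.98, -0.49], [-0.2, 0.87]]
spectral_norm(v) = 1.49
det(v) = 0.01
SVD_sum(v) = [[0.14, 0.71], [-0.26, -1.28]] + [[-0.00,0.0], [-0.00,0.0]]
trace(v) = -1.14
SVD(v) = [[-0.48, 0.87], [0.87, 0.48]] @ diag([1.4932136223363142, 0.0036163613291653463]) @ [[-0.20, -0.98], [-0.98, 0.2]]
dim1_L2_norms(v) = [0.72, 1.31]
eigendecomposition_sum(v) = [[-0.01, -0.00], [0.00, 0.00]] + [[0.15, 0.71], [-0.26, -1.28]]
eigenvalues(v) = [-0.0, -1.14]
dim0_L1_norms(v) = [0.4, 1.99]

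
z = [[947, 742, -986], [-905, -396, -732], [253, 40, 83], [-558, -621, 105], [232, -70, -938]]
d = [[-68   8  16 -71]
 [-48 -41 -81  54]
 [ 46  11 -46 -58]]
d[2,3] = -58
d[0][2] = 16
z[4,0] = 232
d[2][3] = -58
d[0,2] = 16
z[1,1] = -396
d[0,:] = [-68, 8, 16, -71]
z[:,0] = [947, -905, 253, -558, 232]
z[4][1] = -70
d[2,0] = 46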